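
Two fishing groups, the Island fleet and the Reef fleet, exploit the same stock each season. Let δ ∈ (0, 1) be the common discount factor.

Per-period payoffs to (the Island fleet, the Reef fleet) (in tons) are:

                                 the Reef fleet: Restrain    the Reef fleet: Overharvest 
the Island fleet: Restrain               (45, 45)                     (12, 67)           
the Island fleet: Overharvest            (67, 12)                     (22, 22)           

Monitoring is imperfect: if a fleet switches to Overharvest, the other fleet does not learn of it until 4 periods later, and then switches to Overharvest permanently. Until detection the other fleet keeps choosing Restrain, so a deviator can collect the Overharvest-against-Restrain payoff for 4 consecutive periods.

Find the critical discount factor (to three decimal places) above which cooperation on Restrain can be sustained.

The best deviation is to choose Overharvest for all 4 undetected periods, earning 67 each, then 22 forever once detected.
Deviation value: 67(1−δ^4)/(1−δ) + 22δ^4/(1−δ); cooperation value: 45/(1−δ).
IC: 45 ≥ 67(1−δ^4) + 22δ^4 = 67 − 45δ^4.
So δ^4 ≥ 22/45, giving δ ≥ (22/45)^(1/4) ≈ 0.836.

0.836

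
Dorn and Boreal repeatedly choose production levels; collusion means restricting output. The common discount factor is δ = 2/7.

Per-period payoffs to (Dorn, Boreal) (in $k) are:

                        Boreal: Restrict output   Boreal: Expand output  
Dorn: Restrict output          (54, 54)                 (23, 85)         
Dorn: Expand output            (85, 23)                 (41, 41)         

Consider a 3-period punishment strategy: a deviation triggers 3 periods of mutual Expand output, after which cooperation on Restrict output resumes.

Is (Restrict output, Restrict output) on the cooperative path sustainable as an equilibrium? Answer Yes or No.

No

IC: δ+…+δ^3 ≥ (85−54)/(54−41) = 31/13.
At δ = 2/7: partial sum = 0.3907 < 2.3846. Cooperation not sustainable.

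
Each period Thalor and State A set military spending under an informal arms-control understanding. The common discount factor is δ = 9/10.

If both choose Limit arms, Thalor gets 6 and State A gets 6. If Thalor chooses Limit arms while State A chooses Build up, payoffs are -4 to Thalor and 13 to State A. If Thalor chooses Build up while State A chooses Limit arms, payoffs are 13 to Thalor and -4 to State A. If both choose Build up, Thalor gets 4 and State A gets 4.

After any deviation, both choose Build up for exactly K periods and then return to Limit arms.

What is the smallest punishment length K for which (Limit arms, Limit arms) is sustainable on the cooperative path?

5

Need Σ_{k=1}^{K} δ^k ≥ (13−6)/(6−4) = 3.5000 at δ = 9/10.
At K = 4 the sum is 3.0951 < 3.5000; at K = 5 it is 3.6856 ≥ 3.5000.
So the minimum punishment length is K = 5.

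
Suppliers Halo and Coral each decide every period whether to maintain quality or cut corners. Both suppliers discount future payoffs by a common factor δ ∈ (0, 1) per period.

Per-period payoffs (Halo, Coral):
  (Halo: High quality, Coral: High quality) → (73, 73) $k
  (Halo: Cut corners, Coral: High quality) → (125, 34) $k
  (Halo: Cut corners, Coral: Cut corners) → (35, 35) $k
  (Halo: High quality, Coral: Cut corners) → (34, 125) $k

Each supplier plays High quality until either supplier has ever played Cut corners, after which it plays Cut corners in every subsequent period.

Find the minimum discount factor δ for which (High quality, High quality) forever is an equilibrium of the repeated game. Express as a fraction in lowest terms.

26/45

Under grim trigger the critical discount factor is (T−C)/(T−P) with T = 125, C = 73, P = 35.
δ* = (125−73)/(125−35) = 52/90 = 26/45.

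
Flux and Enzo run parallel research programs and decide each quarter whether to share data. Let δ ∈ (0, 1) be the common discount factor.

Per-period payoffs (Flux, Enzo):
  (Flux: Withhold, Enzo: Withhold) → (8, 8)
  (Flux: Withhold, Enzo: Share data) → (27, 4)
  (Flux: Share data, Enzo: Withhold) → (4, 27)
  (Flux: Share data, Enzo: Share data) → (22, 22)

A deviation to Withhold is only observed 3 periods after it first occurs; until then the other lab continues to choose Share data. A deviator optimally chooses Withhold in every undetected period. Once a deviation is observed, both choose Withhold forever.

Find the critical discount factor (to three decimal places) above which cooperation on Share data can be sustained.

0.641

The best deviation is to choose Withhold for all 3 undetected periods, earning 27 each, then 8 forever once detected.
Deviation value: 27(1−δ^3)/(1−δ) + 8δ^3/(1−δ); cooperation value: 22/(1−δ).
IC: 22 ≥ 27(1−δ^3) + 8δ^3 = 27 − 19δ^3.
So δ^3 ≥ 5/19, giving δ ≥ (5/19)^(1/3) ≈ 0.641.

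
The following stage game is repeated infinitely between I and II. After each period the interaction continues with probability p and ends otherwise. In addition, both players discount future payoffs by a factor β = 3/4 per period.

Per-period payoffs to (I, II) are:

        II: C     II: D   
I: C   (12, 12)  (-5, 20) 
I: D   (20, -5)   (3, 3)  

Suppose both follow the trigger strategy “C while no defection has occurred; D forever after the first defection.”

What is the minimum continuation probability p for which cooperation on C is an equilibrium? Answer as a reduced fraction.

Expected continuation weight on next period's payoff is β·p = 3/4·p, which plays the role of the discount factor.
Cooperation requires 3/4·p ≥ (20−12)/(20−3) = 8/17, hence p ≥ 32/51.

32/51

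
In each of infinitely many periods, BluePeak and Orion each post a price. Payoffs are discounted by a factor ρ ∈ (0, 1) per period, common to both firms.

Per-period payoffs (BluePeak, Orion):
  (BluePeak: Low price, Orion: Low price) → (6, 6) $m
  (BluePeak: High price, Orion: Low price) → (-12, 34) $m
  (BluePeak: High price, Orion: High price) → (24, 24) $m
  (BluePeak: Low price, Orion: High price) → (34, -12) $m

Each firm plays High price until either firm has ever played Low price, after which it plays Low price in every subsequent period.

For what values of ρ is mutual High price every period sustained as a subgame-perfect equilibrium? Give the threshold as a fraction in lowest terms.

5/14

One-period gain from deviating is 34 − 24 = 10. The loss is 24 − 6 = 18 in every subsequent period, with present value 18·ρ/(1−ρ).
Deviation is unprofitable when 18·ρ/(1−ρ) ≥ 10, i.e. ρ/(1−ρ) ≥ 5/9.
Equivalently ρ ≥ 10/(10+18) = 5/14.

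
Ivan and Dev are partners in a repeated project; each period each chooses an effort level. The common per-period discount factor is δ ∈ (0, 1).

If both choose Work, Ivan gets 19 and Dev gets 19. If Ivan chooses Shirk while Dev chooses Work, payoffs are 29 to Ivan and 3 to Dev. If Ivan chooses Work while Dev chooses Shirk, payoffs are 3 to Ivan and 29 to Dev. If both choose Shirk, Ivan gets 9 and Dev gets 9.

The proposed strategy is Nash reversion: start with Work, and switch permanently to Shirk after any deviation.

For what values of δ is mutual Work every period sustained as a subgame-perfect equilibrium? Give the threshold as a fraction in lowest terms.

1/2

19/(1−δ) ≥ 29 + 9δ/(1−δ)
19 ≥ 29 − 20δ
δ ≥ 10/20 = 1/2.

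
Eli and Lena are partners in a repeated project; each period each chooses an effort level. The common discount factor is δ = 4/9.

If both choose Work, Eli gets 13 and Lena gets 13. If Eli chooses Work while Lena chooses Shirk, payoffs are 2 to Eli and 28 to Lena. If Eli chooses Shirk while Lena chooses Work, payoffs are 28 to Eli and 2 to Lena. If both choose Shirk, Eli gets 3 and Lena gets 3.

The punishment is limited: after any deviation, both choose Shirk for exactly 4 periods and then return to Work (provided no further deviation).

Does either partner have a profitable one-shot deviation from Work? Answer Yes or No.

Comparing payoff streams over the 5 periods until play realigns: cooperate → 13(1+δ+…+δ^4); deviate → 28 + 3(δ+…+δ^4).
Cooperation is sustained iff (13−3)(δ+…+δ^4) ≥ 28−13.
δ+…+δ^4 = 4/9·(1−(4/9)^4)/(1−4/9) = 0.7688, and (28−13)/(13−3) = 1.5000.
0.7688 < 1.5000, so cooperation is not sustainable.

Yes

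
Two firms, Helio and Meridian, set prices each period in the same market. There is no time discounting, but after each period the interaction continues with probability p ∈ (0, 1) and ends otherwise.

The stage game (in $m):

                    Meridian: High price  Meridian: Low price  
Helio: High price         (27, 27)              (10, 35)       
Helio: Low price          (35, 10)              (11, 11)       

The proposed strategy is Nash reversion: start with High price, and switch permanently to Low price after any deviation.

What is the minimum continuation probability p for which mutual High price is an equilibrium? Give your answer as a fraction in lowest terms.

Expected cooperation value is 27 + p·27 + p²·27 + … = 27/(1−p); deviation gives 35 + p·11/(1−p).
27 ≥ 35(1−p) + 11p ⇒ 24p ≥ 8 ⇒ p ≥ 8/24 = 1/3.

1/3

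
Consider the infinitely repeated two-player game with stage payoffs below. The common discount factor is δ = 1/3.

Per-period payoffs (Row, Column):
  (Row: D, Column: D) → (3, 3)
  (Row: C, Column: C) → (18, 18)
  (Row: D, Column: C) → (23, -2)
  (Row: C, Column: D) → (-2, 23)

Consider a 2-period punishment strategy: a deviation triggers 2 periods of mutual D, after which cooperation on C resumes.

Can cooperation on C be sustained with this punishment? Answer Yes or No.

A one-shot deviation gives 23 now, then 3 for 2 periods, then back to 18.
Gain from deviating: (23−18) today; loss: (18−3) in each of the next 2 periods.
No-deviation condition: (18−3)(δ+…+δ^2) ≥ 23−18, i.e. δ+…+δ^2 ≥ 1/3.
At δ = 1/3: δ+…+δ^2 = 0.4444 ≥ 0.3333.
So cooperation is sustainable.

Yes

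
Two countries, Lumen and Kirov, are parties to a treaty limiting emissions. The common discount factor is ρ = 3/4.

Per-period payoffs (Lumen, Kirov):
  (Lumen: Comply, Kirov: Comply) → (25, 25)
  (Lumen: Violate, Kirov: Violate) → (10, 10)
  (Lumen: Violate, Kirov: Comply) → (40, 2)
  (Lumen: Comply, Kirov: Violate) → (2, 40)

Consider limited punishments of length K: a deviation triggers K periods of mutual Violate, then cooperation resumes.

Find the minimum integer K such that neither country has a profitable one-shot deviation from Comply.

2

Need Σ_{k=1}^{K} ρ^k ≥ (40−25)/(25−10) = 1.0000 at ρ = 3/4.
At K = 1 the sum is 0.7500 < 1.0000; at K = 2 it is 1.3125 ≥ 1.0000.
So the minimum punishment length is K = 2.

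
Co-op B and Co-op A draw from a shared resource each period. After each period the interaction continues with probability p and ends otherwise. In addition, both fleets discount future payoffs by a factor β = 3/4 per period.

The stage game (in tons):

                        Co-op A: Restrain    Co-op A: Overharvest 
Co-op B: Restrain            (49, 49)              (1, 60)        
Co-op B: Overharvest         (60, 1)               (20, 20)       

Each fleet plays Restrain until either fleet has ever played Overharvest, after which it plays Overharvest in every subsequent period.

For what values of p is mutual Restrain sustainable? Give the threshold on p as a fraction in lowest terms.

Expected continuation weight on next period's payoff is β·p = 3/4·p, which plays the role of the discount factor.
Cooperation requires 3/4·p ≥ (60−49)/(60−20) = 11/40, hence p ≥ 11/30.

11/30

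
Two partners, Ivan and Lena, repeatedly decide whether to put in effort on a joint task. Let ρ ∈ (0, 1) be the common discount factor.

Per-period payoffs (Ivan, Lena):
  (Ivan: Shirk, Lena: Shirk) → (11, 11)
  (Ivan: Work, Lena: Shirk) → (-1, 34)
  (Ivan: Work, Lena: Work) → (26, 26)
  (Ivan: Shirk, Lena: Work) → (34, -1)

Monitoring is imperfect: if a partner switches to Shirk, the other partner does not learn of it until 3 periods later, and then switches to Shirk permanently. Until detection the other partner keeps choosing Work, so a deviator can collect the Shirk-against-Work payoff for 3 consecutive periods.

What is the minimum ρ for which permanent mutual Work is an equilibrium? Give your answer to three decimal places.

Deviating for the 3 undetected periods gains 34−26 = 8 per period over cooperation, then loses 26−11 = 15 per period forever once punishment starts.
Gain: 8(1 + ρ + … + ρ^2); loss: 15·ρ^3/(1−ρ).
No profitable deviation ⇔ 8(1−ρ^3) ≤ 15·ρ^3, i.e. ρ^3 ≥ 8/(8+15) = 8/23.
Hence ρ ≥ (8/23)^(1/3) ≈ 0.703.

0.703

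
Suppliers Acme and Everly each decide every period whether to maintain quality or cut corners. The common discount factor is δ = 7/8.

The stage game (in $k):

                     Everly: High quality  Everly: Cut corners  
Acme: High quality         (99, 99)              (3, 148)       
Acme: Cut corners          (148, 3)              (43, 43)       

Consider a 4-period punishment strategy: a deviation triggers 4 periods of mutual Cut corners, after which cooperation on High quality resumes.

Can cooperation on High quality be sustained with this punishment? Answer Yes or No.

Yes

A one-shot deviation gives 148 now, then 43 for 4 periods, then back to 99.
Gain from deviating: (148−99) today; loss: (99−43) in each of the next 4 periods.
No-deviation condition: (99−43)(δ+…+δ^4) ≥ 148−99, i.e. δ+…+δ^4 ≥ 7/8.
At δ = 7/8: δ+…+δ^4 = 2.8967 ≥ 0.8750.
So cooperation is sustainable.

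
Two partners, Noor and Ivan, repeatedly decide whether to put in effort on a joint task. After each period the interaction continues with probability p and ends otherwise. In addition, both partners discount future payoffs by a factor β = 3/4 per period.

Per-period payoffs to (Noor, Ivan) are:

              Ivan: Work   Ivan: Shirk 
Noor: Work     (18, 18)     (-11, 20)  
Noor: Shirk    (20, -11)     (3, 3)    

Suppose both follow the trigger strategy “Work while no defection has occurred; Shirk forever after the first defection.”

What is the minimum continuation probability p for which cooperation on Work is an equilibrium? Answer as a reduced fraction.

8/51

With continuation probability p and discount β, the effective per-period discount factor is βp.
Grim-trigger IC: βp ≥ (20−18)/(20−3) = 2/17.
So p ≥ (2/17)/(3/4) = 8/51.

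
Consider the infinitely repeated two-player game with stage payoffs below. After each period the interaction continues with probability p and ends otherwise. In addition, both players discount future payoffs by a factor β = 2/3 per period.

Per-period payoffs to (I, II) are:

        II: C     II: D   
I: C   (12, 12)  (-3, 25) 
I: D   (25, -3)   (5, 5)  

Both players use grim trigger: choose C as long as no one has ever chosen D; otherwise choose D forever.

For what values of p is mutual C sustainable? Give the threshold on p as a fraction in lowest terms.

Expected continuation weight on next period's payoff is β·p = 2/3·p, which plays the role of the discount factor.
Cooperation requires 2/3·p ≥ (25−12)/(25−5) = 13/20, hence p ≥ 39/40.

39/40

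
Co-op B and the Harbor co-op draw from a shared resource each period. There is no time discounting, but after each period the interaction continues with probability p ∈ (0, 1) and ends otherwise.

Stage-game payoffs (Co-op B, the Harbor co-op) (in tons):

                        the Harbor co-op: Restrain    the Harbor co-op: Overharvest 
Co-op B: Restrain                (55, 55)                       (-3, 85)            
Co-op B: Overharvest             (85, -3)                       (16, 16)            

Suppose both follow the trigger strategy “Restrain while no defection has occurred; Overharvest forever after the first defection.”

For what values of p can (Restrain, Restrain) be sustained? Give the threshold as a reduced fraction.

10/23

With no time discounting, the continuation probability p plays the role of the discount factor.
Grim-trigger IC: 55/(1−p) ≥ 85 + 16p/(1−p) ⇒ p ≥ (85−55)/(85−16) = 10/23.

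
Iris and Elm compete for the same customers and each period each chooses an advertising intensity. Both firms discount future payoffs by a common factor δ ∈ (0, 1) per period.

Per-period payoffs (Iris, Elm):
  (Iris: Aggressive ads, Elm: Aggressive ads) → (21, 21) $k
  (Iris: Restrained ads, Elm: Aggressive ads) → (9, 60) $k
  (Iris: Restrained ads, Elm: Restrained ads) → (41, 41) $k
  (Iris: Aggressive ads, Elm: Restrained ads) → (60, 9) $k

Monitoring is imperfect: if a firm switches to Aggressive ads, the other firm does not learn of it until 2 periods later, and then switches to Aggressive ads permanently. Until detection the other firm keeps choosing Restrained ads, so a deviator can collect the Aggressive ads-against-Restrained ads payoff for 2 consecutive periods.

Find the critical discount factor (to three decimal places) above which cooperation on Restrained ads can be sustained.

The best deviation is to choose Aggressive ads for all 2 undetected periods, earning 60 each, then 21 forever once detected.
Deviation value: 60(1−δ^2)/(1−δ) + 21δ^2/(1−δ); cooperation value: 41/(1−δ).
IC: 41 ≥ 60(1−δ^2) + 21δ^2 = 60 − 39δ^2.
So δ^2 ≥ 19/39, giving δ ≥ (19/39)^(1/2) ≈ 0.698.

0.698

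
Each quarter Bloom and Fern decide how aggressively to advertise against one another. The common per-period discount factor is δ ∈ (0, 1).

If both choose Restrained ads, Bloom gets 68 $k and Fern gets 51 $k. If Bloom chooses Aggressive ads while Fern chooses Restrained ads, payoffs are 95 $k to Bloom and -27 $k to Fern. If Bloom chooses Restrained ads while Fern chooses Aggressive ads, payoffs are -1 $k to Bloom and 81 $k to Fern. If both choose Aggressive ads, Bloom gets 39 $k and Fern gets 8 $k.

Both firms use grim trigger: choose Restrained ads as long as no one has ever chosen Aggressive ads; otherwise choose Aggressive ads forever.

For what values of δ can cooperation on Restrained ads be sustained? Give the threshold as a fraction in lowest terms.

27/56

Bloom: cooperation gives 68 each period; deviation gives 95 once then 39 forever.
  68/(1−δ) ≥ 95 + 39δ/(1−δ) ⇒ δ ≥ 27/56.
Fern: cooperation gives 51 each period; deviation gives 81 once then 8 forever.
  δ ≥ 30/73.
Both must hold, so the binding constraint is Bloom's: δ ≥ 27/56.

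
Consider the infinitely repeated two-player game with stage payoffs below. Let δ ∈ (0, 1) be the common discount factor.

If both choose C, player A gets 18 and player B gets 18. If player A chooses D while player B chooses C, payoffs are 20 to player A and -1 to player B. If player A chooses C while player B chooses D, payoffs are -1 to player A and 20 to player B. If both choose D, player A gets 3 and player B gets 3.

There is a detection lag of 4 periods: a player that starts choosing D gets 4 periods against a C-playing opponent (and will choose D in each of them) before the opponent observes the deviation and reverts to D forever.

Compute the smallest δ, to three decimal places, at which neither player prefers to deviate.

The best deviation is to choose D for all 4 undetected periods, earning 20 each, then 3 forever once detected.
Deviation value: 20(1−δ^4)/(1−δ) + 3δ^4/(1−δ); cooperation value: 18/(1−δ).
IC: 18 ≥ 20(1−δ^4) + 3δ^4 = 20 − 17δ^4.
So δ^4 ≥ 2/17, giving δ ≥ (2/17)^(1/4) ≈ 0.586.

0.586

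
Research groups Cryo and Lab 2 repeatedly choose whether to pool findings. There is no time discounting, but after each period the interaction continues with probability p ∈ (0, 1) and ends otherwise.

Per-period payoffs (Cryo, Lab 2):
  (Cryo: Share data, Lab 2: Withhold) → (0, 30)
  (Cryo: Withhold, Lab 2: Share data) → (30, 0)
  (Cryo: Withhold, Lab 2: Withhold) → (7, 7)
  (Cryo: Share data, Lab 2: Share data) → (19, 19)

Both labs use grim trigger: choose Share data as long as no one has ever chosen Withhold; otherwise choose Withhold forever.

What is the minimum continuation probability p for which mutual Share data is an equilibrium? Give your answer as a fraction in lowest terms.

Expected cooperation value is 19 + p·19 + p²·19 + … = 19/(1−p); deviation gives 30 + p·7/(1−p).
19 ≥ 30(1−p) + 7p ⇒ 23p ≥ 11 ⇒ p ≥ 11/23.

11/23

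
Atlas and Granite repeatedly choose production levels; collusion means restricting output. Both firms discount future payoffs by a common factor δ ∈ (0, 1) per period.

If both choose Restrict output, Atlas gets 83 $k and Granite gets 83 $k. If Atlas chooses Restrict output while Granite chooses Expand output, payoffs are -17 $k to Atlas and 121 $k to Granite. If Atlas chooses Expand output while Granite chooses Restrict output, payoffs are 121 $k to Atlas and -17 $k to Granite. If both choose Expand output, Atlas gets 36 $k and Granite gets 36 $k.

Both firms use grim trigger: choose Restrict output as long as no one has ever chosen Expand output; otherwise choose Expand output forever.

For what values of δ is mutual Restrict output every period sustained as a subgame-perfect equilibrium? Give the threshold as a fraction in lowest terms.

38/85

Under grim trigger the critical discount factor is (T−C)/(T−P) with T = 121, C = 83, P = 36.
δ* = (121−83)/(121−36) = 38/85.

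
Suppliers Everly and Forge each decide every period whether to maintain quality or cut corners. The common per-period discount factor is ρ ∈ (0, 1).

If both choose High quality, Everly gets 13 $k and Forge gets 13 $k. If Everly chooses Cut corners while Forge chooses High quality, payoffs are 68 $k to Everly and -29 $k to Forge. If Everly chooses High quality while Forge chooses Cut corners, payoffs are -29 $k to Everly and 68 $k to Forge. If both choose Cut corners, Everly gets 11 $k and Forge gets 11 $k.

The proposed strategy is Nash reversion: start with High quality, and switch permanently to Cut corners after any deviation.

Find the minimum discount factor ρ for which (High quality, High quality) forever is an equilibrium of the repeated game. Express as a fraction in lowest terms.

55/57

One-period gain from deviating is 68 − 13 = 55. The loss is 13 − 11 = 2 in every subsequent period, with present value 2·ρ/(1−ρ).
Deviation is unprofitable when 2·ρ/(1−ρ) ≥ 55, i.e. ρ/(1−ρ) ≥ 55/2.
Equivalently ρ ≥ 55/(55+2) = 55/57.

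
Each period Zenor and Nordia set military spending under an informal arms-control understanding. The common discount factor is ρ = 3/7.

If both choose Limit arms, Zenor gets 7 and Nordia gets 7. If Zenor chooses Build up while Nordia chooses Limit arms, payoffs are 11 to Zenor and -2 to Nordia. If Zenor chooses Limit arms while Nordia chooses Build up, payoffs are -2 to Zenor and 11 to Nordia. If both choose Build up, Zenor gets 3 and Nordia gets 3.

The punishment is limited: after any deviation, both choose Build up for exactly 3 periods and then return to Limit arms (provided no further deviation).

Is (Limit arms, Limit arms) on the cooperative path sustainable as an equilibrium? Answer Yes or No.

No

A one-shot deviation gives 11 now, then 3 for 3 periods, then back to 7.
Gain from deviating: (11−7) today; loss: (7−3) in each of the next 3 periods.
No-deviation condition: (7−3)(ρ+…+ρ^3) ≥ 11−7, i.e. ρ+…+ρ^3 ≥ 1.
At ρ = 3/7: ρ+…+ρ^3 = 0.6910 < 1.0000.
So cooperation is not sustainable.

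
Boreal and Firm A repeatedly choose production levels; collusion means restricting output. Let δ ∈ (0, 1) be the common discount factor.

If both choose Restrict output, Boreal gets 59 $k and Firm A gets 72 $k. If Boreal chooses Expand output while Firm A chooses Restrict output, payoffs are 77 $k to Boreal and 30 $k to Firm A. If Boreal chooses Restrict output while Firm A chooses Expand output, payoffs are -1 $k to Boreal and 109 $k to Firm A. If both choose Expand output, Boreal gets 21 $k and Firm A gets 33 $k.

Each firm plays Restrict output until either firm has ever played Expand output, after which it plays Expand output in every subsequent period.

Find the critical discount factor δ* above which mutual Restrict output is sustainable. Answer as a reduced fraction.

37/76

Boreal: cooperation gives 59 each period; deviation gives 77 once then 21 forever.
  59/(1−δ) ≥ 77 + 21δ/(1−δ) ⇒ δ ≥ 18/56 = 9/28.
Firm A: cooperation gives 72 each period; deviation gives 109 once then 33 forever.
  δ ≥ 37/76.
Both must hold, so the binding constraint is Firm A's: δ ≥ 37/76.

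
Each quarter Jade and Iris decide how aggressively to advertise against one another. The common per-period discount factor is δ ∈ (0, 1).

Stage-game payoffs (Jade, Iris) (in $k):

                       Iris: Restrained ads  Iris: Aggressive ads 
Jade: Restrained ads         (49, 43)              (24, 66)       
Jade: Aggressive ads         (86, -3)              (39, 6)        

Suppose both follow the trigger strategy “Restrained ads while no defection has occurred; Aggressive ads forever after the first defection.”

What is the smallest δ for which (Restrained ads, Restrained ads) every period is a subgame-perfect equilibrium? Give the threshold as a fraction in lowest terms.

Jade: cooperation gives 49 each period; deviation gives 86 once then 39 forever.
  49/(1−δ) ≥ 86 + 39δ/(1−δ) ⇒ δ ≥ 37/47.
Iris: cooperation gives 43 each period; deviation gives 66 once then 6 forever.
  δ ≥ 23/60.
Both must hold, so the binding constraint is Jade's: δ ≥ 37/47.

37/47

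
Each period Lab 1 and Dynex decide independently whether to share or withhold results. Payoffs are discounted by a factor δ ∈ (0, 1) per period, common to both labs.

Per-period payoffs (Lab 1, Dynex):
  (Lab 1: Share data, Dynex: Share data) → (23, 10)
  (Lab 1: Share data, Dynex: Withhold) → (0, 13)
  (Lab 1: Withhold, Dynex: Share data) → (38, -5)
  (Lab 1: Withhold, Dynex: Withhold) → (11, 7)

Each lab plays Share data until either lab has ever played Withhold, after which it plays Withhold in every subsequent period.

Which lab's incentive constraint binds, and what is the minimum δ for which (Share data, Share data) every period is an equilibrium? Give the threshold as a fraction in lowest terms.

Lab 1; δ ≥ 5/9

For Lab 1: deviation gain 38−23 = 15, per-period punishment loss 23−11 = 12. IC gives δ ≥ 15/27 = 5/9.
For Dynex: gain 3, loss 3 per period, so δ ≥ 3/6 = 1/2.
The tighter constraint is Lab 1's, so cooperation needs δ ≥ 5/9.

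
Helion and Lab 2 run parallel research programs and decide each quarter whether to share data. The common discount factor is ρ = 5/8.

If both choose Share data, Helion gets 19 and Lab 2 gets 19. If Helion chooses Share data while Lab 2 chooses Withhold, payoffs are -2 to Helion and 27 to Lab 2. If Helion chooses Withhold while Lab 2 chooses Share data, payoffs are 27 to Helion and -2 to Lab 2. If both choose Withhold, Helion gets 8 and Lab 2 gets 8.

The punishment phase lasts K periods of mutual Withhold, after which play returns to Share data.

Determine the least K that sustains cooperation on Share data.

2

Need Σ_{k=1}^{K} ρ^k ≥ (27−19)/(19−8) = 0.7273 at ρ = 5/8.
At K = 1 the sum is 0.6250 < 0.7273; at K = 2 it is 1.0156 ≥ 0.7273.
So the minimum punishment length is K = 2.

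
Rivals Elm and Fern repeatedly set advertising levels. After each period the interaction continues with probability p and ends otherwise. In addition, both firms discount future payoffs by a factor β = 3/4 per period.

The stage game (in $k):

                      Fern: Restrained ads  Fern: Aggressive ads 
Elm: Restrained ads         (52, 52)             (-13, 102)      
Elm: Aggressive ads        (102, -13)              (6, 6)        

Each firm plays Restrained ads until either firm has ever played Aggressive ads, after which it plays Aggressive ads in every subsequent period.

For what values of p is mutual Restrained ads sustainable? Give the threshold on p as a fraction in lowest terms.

Expected continuation weight on next period's payoff is β·p = 3/4·p, which plays the role of the discount factor.
Cooperation requires 3/4·p ≥ (102−52)/(102−6) = 25/48, hence p ≥ 25/36.

25/36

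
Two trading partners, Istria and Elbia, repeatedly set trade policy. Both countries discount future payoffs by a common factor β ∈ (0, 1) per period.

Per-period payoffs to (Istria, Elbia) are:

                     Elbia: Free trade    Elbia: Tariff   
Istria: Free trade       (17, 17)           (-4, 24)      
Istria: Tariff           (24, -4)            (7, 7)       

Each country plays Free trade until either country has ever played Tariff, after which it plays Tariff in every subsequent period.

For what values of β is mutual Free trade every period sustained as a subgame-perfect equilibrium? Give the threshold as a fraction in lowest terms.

7/17

Cooperation forever yields 17 each period: 17/(1−β).
Deviating yields 24 once, then 7 forever: 24 + 7β/(1−β).
No profitable deviation requires 17/(1−β) ≥ 24 + 7β/(1−β).
Multiplying by (1−β): 17 ≥ 24(1−β) + 7β = 24 − 17β.
So 17β ≥ 7, i.e. β ≥ 7/17.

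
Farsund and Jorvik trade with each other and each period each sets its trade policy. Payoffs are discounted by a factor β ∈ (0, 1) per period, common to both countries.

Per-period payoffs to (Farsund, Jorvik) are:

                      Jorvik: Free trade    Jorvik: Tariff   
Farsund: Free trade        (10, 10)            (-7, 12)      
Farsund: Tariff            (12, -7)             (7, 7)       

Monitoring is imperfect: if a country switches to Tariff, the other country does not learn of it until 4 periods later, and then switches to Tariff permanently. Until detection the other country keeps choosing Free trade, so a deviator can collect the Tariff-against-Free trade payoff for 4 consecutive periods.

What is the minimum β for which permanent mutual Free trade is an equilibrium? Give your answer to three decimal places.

The best deviation is to choose Tariff for all 4 undetected periods, earning 12 each, then 7 forever once detected.
Deviation value: 12(1−β^4)/(1−β) + 7β^4/(1−β); cooperation value: 10/(1−β).
IC: 10 ≥ 12(1−β^4) + 7β^4 = 12 − 5β^4.
So β^4 ≥ 2/5, giving β ≥ (2/5)^(1/4) ≈ 0.795.

0.795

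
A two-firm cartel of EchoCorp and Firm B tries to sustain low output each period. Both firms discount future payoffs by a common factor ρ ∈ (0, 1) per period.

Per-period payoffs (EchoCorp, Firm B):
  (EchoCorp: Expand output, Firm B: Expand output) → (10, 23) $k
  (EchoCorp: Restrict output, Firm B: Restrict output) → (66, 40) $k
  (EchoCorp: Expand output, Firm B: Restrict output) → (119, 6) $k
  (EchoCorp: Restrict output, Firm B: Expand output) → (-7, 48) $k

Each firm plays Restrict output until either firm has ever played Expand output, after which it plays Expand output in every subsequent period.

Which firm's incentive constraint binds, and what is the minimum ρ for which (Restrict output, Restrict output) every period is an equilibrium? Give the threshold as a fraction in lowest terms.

EchoCorp; ρ ≥ 53/109

EchoCorp's threshold: (119−66)/(119−10) = 53/109.
Firm B's threshold: (48−40)/(48−23) = 8/25.
53/109 > 8/25, so EchoCorp binds and ρ* = 53/109.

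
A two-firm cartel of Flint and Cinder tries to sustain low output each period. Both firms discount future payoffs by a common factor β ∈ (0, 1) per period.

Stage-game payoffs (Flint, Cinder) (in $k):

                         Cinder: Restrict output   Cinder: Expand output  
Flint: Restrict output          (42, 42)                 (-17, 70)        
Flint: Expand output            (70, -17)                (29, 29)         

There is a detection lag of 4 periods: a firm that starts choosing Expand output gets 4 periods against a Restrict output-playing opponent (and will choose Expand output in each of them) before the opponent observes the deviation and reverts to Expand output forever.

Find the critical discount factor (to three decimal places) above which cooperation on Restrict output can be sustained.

The best deviation is to choose Expand output for all 4 undetected periods, earning 70 each, then 29 forever once detected.
Deviation value: 70(1−β^4)/(1−β) + 29β^4/(1−β); cooperation value: 42/(1−β).
IC: 42 ≥ 70(1−β^4) + 29β^4 = 70 − 41β^4.
So β^4 ≥ 28/41, giving β ≥ (28/41)^(1/4) ≈ 0.909.

0.909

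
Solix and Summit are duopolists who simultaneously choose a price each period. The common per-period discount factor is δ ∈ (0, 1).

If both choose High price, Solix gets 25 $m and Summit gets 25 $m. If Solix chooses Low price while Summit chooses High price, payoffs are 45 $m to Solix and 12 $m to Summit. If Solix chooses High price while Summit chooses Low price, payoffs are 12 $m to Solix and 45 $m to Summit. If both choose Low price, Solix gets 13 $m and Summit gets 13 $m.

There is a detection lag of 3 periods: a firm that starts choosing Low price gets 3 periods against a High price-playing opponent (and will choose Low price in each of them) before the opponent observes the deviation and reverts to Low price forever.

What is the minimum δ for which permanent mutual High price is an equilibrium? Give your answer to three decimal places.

Deviating for the 3 undetected periods gains 45−25 = 20 per period over cooperation, then loses 25−13 = 12 per period forever once punishment starts.
Gain: 20(1 + δ + … + δ^2); loss: 12·δ^3/(1−δ).
No profitable deviation ⇔ 20(1−δ^3) ≤ 12·δ^3, i.e. δ^3 ≥ 20/(20+12) = 5/8.
Hence δ ≥ (5/8)^(1/3) ≈ 0.855.

0.855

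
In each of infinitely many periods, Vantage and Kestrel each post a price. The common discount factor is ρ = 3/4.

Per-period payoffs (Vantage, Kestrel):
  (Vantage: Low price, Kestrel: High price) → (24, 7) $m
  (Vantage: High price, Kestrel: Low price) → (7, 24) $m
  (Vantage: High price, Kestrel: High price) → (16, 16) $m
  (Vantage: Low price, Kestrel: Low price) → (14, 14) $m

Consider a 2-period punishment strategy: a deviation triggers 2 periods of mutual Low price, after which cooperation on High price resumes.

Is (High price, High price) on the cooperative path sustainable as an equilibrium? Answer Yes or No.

No

A one-shot deviation gives 24 now, then 14 for 2 periods, then back to 16.
Gain from deviating: (24−16) today; loss: (16−14) in each of the next 2 periods.
No-deviation condition: (16−14)(ρ+…+ρ^2) ≥ 24−16, i.e. ρ+…+ρ^2 ≥ 4.
At ρ = 3/4: ρ+…+ρ^2 = 1.3125 < 4.0000.
So cooperation is not sustainable.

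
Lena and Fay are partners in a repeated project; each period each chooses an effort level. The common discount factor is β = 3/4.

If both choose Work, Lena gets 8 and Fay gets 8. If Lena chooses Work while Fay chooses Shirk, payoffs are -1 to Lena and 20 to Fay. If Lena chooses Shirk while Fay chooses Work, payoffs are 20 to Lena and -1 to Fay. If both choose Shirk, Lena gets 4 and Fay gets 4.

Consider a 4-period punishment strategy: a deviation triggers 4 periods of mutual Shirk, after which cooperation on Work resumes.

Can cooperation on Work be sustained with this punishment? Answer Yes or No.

A one-shot deviation gives 20 now, then 4 for 4 periods, then back to 8.
Gain from deviating: (20−8) today; loss: (8−4) in each of the next 4 periods.
No-deviation condition: (8−4)(β+…+β^4) ≥ 20−8, i.e. β+…+β^4 ≥ 3.
At β = 3/4: β+…+β^4 = 2.0508 < 3.0000.
So cooperation is not sustainable.

No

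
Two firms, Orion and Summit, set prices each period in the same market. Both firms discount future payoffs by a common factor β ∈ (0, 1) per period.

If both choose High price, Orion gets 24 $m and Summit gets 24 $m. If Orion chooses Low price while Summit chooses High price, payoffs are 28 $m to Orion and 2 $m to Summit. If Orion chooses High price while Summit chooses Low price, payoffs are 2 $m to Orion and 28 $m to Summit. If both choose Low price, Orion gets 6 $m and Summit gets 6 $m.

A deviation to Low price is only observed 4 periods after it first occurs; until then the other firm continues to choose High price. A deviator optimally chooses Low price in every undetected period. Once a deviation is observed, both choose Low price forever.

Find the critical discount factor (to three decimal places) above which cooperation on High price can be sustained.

0.653

The best deviation is to choose Low price for all 4 undetected periods, earning 28 each, then 6 forever once detected.
Deviation value: 28(1−β^4)/(1−β) + 6β^4/(1−β); cooperation value: 24/(1−β).
IC: 24 ≥ 28(1−β^4) + 6β^4 = 28 − 22β^4.
So β^4 ≥ 4/22 = 2/11, giving β ≥ (2/11)^(1/4) ≈ 0.653.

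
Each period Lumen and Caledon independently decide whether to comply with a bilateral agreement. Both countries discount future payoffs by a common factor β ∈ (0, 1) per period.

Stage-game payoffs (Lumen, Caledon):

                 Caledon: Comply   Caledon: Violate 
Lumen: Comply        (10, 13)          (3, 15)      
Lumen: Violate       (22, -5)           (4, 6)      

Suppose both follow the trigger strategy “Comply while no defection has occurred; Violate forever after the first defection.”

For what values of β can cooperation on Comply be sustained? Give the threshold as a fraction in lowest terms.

2/3

Lumen: cooperation gives 10 each period; deviation gives 22 once then 4 forever.
  10/(1−β) ≥ 22 + 4β/(1−β) ⇒ β ≥ 12/18 = 2/3.
Caledon: cooperation gives 13 each period; deviation gives 15 once then 6 forever.
  β ≥ 2/9.
Both must hold, so the binding constraint is Lumen's: β ≥ 2/3.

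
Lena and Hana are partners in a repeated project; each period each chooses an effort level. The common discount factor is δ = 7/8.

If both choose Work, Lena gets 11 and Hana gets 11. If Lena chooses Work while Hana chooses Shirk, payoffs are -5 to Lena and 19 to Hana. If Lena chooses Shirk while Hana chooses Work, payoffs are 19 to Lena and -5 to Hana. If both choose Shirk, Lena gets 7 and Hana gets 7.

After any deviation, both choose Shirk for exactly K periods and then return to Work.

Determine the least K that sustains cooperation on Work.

Need Σ_{k=1}^{K} δ^k ≥ (19−11)/(11−7) = 2.0000 at δ = 7/8.
At K = 2 the sum is 1.6406 < 2.0000; at K = 3 it is 2.3105 ≥ 2.0000.
So the minimum punishment length is K = 3.

3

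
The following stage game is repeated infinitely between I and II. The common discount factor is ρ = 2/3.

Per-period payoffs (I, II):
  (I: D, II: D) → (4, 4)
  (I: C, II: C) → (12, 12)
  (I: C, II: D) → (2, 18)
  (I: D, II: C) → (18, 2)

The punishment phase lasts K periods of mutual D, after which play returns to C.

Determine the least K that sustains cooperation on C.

2

Need Σ_{k=1}^{K} ρ^k ≥ (18−12)/(12−4) = 0.7500 at ρ = 2/3.
At K = 1 the sum is 0.6667 < 0.7500; at K = 2 it is 1.1111 ≥ 0.7500.
So the minimum punishment length is K = 2.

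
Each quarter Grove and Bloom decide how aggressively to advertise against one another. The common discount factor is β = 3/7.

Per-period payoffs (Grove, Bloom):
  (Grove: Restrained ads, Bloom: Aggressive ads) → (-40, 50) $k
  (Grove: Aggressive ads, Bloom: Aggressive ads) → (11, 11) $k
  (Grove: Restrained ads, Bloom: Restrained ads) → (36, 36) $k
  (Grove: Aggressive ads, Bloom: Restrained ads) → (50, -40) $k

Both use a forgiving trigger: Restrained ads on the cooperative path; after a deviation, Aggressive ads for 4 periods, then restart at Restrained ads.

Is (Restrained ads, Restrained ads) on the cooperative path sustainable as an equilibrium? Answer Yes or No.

Yes

IC: β+…+β^4 ≥ (50−36)/(36−11) = 14/25.
At β = 3/7: partial sum = 0.7247 ≥ 0.5600. Cooperation sustainable.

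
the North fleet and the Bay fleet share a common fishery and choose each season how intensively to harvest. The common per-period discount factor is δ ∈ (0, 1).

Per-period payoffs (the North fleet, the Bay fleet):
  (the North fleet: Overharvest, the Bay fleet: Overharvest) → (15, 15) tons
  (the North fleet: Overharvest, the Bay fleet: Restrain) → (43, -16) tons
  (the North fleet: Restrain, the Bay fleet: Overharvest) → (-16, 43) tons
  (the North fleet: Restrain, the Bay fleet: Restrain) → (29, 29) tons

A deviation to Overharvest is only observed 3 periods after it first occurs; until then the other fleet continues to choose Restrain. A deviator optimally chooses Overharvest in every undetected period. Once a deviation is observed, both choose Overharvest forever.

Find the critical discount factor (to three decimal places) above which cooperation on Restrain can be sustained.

A deviator earns 43 for 3 periods, then 15 forever; cooperating earns 29 forever. Multiplying the IC by (1−δ):
29 ≥ 43(1−δ^3) + 15δ^3, so 28·δ^3 ≥ 14 and δ^3 ≥ 1/2.
δ ≥ (1/2)^(1/3) ≈ 0.794.

0.794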